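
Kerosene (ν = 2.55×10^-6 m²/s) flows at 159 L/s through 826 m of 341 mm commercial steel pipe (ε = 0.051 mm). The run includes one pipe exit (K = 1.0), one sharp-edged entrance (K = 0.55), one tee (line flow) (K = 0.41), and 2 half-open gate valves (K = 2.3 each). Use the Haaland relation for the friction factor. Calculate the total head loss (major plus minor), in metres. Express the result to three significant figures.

V = 4Q/(πD²) = 1.741 m/s; V²/2g = 0.1545 m
Re = 2.33×10^5, ε/D = 1.50×10^-4 → f = 0.01618 (Haaland)
Major: h_f = f(L/D)·V²/2g = 0.01618·2422·0.1545 = 6.055 m
Minor: ΣK = 6.56; h_m = ΣK·V²/2g = 1.013 m
Total H_L = 6.055 + 1.013 = 7.069 m

H_L ≈ 7.07 m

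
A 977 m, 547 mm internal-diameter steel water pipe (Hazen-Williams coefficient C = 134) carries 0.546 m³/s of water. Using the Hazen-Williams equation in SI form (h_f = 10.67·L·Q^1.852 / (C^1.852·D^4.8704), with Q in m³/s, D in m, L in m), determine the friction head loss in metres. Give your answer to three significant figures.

h_f ≈ 7.38 m

h_f = 10.67·977·0.546^1.852 / (134^1.852·0.547^4.8704) = 7.380 m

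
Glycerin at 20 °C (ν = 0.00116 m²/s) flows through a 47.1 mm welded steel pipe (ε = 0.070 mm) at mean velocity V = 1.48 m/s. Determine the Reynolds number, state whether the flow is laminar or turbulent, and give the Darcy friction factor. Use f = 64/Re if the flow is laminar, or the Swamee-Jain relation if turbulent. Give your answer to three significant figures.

Re = VD/ν = 1.480·0.0471/0.00116 = 60.1
Re < 2300 → laminar → f = 64/Re = 1.065

Re ≈ 60.1; laminar; f = 64/Re ≈ 1.07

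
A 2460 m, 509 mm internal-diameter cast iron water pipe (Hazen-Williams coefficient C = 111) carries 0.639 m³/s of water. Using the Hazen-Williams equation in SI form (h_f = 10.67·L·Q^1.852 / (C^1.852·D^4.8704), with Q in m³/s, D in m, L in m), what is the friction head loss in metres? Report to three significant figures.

h_f = 10.67·2460·0.639^1.852 / (111^1.852·0.509^4.8704) = 50.04 m

h_f ≈ 50.0 m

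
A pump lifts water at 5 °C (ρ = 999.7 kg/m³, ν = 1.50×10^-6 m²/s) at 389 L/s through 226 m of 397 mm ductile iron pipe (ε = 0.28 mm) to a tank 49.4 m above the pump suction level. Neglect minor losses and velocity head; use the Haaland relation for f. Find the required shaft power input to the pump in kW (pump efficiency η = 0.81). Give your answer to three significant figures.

V = 4Q/(πD²) = 3.143 m/s; Re = 8.32×10^5; ε/D = 7.05×10^-4; f = 0.01851
h_f = f(L/D)V²/2g = 5.305 m
Total head H = z + h_f = 49.4 + 5.305 = 54.70 m
P_hyd = ρgQH = 999.7·9.81·0.389·54.70 = 208.7 kW
P_shaft = P_hyd/η = 208.7/0.81 = 257.6 kW

P_shaft ≈ 258 kW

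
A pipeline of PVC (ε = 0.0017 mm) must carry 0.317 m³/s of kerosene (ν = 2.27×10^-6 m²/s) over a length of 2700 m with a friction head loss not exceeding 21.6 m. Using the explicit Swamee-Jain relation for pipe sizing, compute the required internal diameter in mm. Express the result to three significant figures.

D ≈ 433 mm

Swamee-Jain (Type III): D = 0.66·[ε^1.25·(LQ²/(gh_f))^4.75 + ν·Q^9.4·(L/(gh_f))^5.2]^0.04
LQ²/(gh_f) = 1.280; L/(gh_f) = 12.74
Term 1 = ε^1.25·(…)^4.75 = 1.99×10^-7; Term 2 = ν·Q^9.4·(…)^5.2 = 2.59×10^-5
D = 0.66·(1.99×10^-7 + 2.59×10^-5)^0.04 = 0.4327 m = 433 mm
Check: V = 2.16 m/s, Re = 4.11×10^5, f = 0.01362, h_f = 20.1 m ≈ 21.6 m ✓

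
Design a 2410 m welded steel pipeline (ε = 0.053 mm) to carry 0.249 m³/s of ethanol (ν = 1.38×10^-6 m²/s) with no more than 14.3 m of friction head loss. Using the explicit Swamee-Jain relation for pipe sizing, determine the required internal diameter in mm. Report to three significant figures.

D ≈ 422 mm

Swamee-Jain (Type III): D = 0.66·[ε^1.25·(LQ²/(gh_f))^4.75 + ν·Q^9.4·(L/(gh_f))^5.2]^0.04
LQ²/(gh_f) = 1.065; L/(gh_f) = 17.18
Term 1 = ε^1.25·(…)^4.75 = 6.10×10^-6; Term 2 = ν·Q^9.4·(…)^5.2 = 7.70×10^-6
D = 0.66·(6.10×10^-6 + 7.70×10^-6)^0.04 = 0.4218 m = 422 mm
Check: V = 1.78 m/s, Re = 5.45×10^5, f = 0.01463, h_f = 13.5 m ≈ 14.3 m ✓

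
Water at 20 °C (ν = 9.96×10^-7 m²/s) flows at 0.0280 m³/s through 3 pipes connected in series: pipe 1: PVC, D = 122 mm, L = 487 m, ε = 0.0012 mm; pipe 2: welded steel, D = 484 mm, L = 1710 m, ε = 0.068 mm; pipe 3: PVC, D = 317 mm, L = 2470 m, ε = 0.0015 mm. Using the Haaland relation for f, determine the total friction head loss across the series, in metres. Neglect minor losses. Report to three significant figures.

Pipe 1: V = 2.395 m/s, Re = 2.93×10^5, ε/D = 9.84×10^-6, f = 0.01448, h_1 = f(L/D)V²/2g = 16.90 m
Pipe 2: V = 0.1522 m/s, Re = 7.40×10^4, ε/D = 1.40×10^-4, f = 0.01952, h_2 = f(L/D)V²/2g = 0.08143 m
Pipe 3: V = 0.3548 m/s, Re = 1.13×10^5, ε/D = 4.73×10^-6, f = 0.01740, h_3 = f(L/D)V²/2g = 0.8697 m
Series → Q common, losses add: H = Σh = 17.85 m

H ≈ 17.9 m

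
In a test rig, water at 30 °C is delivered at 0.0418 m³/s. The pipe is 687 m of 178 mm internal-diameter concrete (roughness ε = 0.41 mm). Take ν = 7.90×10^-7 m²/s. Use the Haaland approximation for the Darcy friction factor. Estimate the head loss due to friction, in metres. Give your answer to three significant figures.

h_f ≈ 13.7 m

V = 4Q/(πD²) = 4·0.0418/(π·0.178²) = 1.680 m/s
Re = VD/ν = 1.680·0.178/7.90×10^-7 = 3.78×10^5 → turbulent
ε/D = 0.41/178 = 0.00230
Haaland: f = 0.02476
h_f = f(L/D)V²/(2g) = 0.02476·(687/0.178)·1.680²/(2·9.81) = 13.74 m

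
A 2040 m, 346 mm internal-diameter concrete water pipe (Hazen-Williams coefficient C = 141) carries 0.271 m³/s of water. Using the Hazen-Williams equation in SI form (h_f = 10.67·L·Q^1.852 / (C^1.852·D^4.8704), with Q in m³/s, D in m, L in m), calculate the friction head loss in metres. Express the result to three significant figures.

h_f ≈ 35.7 m

h_f = 10.67·2040·0.271^1.852 / (141^1.852·0.346^4.8704) = 35.66 m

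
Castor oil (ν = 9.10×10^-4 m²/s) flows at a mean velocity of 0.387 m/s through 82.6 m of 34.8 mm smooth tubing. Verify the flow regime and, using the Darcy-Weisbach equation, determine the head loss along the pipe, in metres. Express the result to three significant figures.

Re = VD/ν = 0.387·0.03480/9.10×10^-4 = 14.8 → laminar (Re < 2300)
f = 64/Re = 4.324
h_f = f(L/D)V²/(2g) = 4.324·(82.6/0.03480)·0.387²/(2·9.81) = 78.35 m

h_f ≈ 78.4 m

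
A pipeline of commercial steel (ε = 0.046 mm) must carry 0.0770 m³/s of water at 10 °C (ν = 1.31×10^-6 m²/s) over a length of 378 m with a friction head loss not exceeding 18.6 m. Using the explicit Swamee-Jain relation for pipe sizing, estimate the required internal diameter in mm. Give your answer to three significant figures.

Swamee-Jain (Type III): D = 0.66·[ε^1.25·(LQ²/(gh_f))^4.75 + ν·Q^9.4·(L/(gh_f))^5.2]^0.04
LQ²/(gh_f) = 0.01228; L/(gh_f) = 2.072
Term 1 = ε^1.25·(…)^4.75 = 3.18×10^-15; Term 2 = ν·Q^9.4·(…)^5.2 = 1.97×10^-15
D = 0.66·(3.18×10^-15 + 1.97×10^-15)^0.04 = 0.1770 m = 177 mm
Check: V = 3.13 m/s, Re = 4.23×10^5, f = 0.01626, h_f = 17.3 m ≈ 18.6 m ✓

D ≈ 177 mm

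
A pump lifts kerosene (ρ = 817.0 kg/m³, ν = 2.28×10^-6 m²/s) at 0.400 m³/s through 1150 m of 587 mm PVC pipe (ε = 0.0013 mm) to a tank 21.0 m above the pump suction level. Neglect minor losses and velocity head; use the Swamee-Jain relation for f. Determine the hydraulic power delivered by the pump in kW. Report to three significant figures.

V = 4Q/(πD²) = 1.478 m/s; Re = 3.81×10^5; ε/D = 2.21×10^-6; f = 0.01378
h_f = f(L/D)V²/2g = 3.007 m
Total head H = z + h_f = 21.0 + 3.007 = 24.01 m
P_hyd = ρgQH = 817.0·9.81·0.400·24.01 = 76.96 kW

P_hyd ≈ 77.0 kW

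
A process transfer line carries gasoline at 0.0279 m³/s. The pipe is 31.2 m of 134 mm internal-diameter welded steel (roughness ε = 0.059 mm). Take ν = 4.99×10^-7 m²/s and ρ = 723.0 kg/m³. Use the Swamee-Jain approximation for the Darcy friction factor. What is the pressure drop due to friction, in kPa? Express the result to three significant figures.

Δp ≈ 5.71 kPa

V = 4Q/(πD²) = 4·0.0279/(π·0.134²) = 1.978 m/s
Re = VD/ν = 1.978·0.134/4.99×10^-7 = 5.31×10^5 → turbulent
ε/D = 0.059/134 = 4.40×10^-4
Swamee-Jain: f = 0.01734
h_f = f(L/D)V²/(2g) = 0.01734·(31.2/0.134)·1.978²/(2·9.81) = 0.8052 m
Δp = ρg·h_f = 723.0·9.81·0.8052 = 5.711 kPa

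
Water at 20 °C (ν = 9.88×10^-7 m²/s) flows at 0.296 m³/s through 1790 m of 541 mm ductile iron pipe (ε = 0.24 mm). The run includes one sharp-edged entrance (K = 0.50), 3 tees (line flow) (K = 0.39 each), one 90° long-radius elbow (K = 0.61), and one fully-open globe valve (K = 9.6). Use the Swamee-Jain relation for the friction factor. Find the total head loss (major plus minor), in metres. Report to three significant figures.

H_L ≈ 5.79 m

V = 4Q/(πD²) = 1.288 m/s; V²/2g = 0.08451 m
Re = 7.05×10^5, ε/D = 4.44×10^-4 → f = 0.01713 (Swamee-Jain)
Major: h_f = f(L/D)·V²/2g = 0.01713·3309·0.08451 = 4.789 m
Minor: ΣK = 11.9; h_m = ΣK·V²/2g = 1.004 m
Total H_L = 4.789 + 1.004 = 5.793 m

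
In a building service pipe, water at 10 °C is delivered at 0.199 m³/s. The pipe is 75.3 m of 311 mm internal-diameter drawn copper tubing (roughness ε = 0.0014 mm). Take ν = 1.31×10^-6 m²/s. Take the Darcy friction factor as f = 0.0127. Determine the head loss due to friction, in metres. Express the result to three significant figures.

V = 4Q/(πD²) = 4·0.199/(π·0.311²) = 2.620 m/s
h_f = f(L/D)V²/(2g) = 0.01270·(75.3/0.311)·2.620²/(2·9.81) = 1.076 m

h_f ≈ 1.08 m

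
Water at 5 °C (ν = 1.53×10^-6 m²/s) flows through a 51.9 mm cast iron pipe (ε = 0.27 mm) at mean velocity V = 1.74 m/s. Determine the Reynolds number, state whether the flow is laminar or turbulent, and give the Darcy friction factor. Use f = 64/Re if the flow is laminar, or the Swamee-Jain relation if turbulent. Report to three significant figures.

Re = VD/ν = 1.740·0.0519/1.53×10^-6 = 5.90×10^4
Re > 4000 → turbulent; ε/D = 0.00520
Swamee-Jain: f = 0.03258

Re ≈ 5.90×10^4; turbulent; f ≈ 0.0326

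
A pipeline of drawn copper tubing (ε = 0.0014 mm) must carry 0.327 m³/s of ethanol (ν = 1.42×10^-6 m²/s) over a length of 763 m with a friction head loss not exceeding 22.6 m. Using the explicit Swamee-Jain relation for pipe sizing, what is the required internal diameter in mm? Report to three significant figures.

Swamee-Jain (Type III): D = 0.66·[ε^1.25·(LQ²/(gh_f))^4.75 + ν·Q^9.4·(L/(gh_f))^5.2]^0.04
LQ²/(gh_f) = 0.3680; L/(gh_f) = 3.441
Term 1 = ε^1.25·(…)^4.75 = 4.17×10^-10; Term 2 = ν·Q^9.4·(…)^5.2 = 2.40×10^-8
D = 0.66·(4.17×10^-10 + 2.40×10^-8)^0.04 = 0.3274 m = 327 mm
Check: V = 3.88 m/s, Re = 8.96×10^5, f = 0.01193, h_f = 21.4 m ≈ 22.6 m ✓

D ≈ 327 mm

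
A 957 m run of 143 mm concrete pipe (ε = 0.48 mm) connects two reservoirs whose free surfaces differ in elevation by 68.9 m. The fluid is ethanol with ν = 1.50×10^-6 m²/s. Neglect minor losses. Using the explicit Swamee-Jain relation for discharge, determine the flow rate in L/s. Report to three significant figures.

Swamee-Jain (Type II): Q = -0.965·√(gD⁵h_f/L)·ln[ε/(3.7D) + √(3.17ν²L/(gD³h_f))]
√(gD⁵h_f/L) = √(9.81·0.143⁵·68.9/957) = 0.006499
ε/(3.7D) = 9.07×10^-4; √(3.17ν²L/(gD³h_f)) = 5.88×10^-5
Q = -0.965·0.006499·ln(9.660×10^-4) = 0.04354 m³/s
Check: V = 2.71 m/s, Re = 2.58×10^5, f = 0.02765, h_f = 69.3 m ≈ 68.9 m ✓

Q ≈ 43.5 L/s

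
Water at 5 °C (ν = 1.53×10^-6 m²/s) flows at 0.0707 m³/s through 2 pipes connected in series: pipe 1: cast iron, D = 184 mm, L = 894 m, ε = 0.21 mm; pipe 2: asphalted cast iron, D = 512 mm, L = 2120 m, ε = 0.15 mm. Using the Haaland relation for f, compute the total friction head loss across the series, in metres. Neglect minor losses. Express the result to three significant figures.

Pipe 1: V = 2.659 m/s, Re = 3.20×10^5, ε/D = 0.00114, f = 0.02105, h_1 = f(L/D)V²/2g = 36.86 m
Pipe 2: V = 0.3434 m/s, Re = 1.15×10^5, ε/D = 2.93×10^-4, f = 0.01877, h_2 = f(L/D)V²/2g = 0.4671 m
Series → Q common, losses add: H = Σh = 37.33 m

H ≈ 37.3 m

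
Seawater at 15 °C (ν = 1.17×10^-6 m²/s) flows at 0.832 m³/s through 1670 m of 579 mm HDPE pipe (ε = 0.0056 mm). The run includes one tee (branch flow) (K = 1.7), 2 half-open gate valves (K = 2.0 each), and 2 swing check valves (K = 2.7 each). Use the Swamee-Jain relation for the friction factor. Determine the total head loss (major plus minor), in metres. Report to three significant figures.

V = 4Q/(πD²) = 3.160 m/s; V²/2g = 0.5089 m
Re = 1.56×10^6, ε/D = 9.67×10^-6 → f = 0.01109 (Swamee-Jain)
Major: h_f = f(L/D)·V²/2g = 0.01109·2884·0.5089 = 16.28 m
Minor: ΣK = 11.1; h_m = ΣK·V²/2g = 5.649 m
Total H_L = 16.28 + 5.649 = 21.93 m

H_L ≈ 21.9 m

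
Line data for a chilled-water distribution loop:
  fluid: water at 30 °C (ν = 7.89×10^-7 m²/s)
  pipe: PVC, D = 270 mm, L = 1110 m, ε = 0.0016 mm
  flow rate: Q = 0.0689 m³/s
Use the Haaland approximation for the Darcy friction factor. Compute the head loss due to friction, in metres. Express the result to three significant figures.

h_f ≈ 4.12 m

V = 4Q/(πD²) = 4·0.0689/(π·0.270²) = 1.203 m/s
Re = VD/ν = 1.203·0.270/7.89×10^-7 = 4.12×10^5 → turbulent
ε/D = 0.0016/270 = 5.93×10^-6
Haaland: f = 0.01359
h_f = f(L/D)V²/(2g) = 0.01359·(1110/0.270)·1.203²/(2·9.81) = 4.122 m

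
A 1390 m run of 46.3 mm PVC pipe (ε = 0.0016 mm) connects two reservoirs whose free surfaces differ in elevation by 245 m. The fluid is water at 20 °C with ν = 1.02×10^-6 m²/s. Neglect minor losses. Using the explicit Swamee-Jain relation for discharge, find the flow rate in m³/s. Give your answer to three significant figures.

Q ≈ 0.00516 m³/s

Swamee-Jain (Type II): Q = -0.965·√(gD⁵h_f/L)·ln[ε/(3.7D) + √(3.17ν²L/(gD³h_f))]
√(gD⁵h_f/L) = √(9.81·0.0463⁵·245/1390) = 6.065×10^-4
ε/(3.7D) = 9.34×10^-6; √(3.17ν²L/(gD³h_f)) = 1.39×10^-4
Q = -0.965·6.065×10^-4·ln(1.480×10^-4) = 0.005162 m³/s
Check: V = 3.07 m/s, Re = 1.39×10^5, f = 0.01694, h_f = 244 m ≈ 245 m ✓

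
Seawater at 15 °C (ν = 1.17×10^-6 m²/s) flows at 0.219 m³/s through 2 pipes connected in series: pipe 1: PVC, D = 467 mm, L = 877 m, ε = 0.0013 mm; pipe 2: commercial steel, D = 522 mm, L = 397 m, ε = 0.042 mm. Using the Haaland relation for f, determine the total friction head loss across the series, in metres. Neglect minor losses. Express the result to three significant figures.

Pipe 1: V = 1.279 m/s, Re = 5.10×10^5, ε/D = 2.78×10^-6, f = 0.01305, h_1 = f(L/D)V²/2g = 2.041 m
Pipe 2: V = 1.023 m/s, Re = 4.57×10^5, ε/D = 8.05×10^-5, f = 0.01420, h_2 = f(L/D)V²/2g = 0.5765 m
Series → Q common, losses add: H = Σh = 2.618 m

H ≈ 2.62 m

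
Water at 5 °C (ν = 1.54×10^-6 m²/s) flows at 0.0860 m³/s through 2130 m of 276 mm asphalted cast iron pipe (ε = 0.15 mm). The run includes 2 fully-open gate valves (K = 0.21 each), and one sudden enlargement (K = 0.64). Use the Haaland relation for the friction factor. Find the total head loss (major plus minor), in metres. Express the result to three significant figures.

V = 4Q/(πD²) = 1.437 m/s; V²/2g = 0.1053 m
Re = 2.58×10^5, ε/D = 5.43×10^-4 → f = 0.01850 (Haaland)
Major: h_f = f(L/D)·V²/2g = 0.01850·7717·0.1053 = 15.04 m
Minor: ΣK = 1.06; h_m = ΣK·V²/2g = 0.1116 m
Total H_L = 15.04 + 0.1116 = 15.15 m

H_L ≈ 15.2 m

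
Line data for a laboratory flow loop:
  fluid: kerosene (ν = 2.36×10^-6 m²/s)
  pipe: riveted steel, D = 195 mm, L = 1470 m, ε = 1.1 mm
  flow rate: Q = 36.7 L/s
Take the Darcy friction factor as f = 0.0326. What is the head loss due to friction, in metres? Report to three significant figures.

h_f ≈ 18.9 m

V = 4Q/(πD²) = 4·0.0367/(π·0.195²) = 1.229 m/s
h_f = f(L/D)V²/(2g) = 0.03260·(1470/0.195)·1.229²/(2·9.81) = 18.92 m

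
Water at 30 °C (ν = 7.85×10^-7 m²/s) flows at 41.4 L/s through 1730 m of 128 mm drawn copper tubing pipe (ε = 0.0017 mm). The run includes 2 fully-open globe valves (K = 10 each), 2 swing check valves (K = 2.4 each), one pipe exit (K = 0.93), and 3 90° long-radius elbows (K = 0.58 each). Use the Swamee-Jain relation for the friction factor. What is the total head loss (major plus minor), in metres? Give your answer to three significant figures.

V = 4Q/(πD²) = 3.217 m/s; V²/2g = 0.5276 m
Re = 5.25×10^5, ε/D = 1.33×10^-5 → f = 0.01320 (Swamee-Jain)
Major: h_f = f(L/D)·V²/2g = 0.01320·13516·0.5276 = 94.10 m
Minor: ΣK = 27.5; h_m = ΣK·V²/2g = 14.49 m
Total H_L = 94.10 + 14.49 = 108.6 m

H_L ≈ 109 m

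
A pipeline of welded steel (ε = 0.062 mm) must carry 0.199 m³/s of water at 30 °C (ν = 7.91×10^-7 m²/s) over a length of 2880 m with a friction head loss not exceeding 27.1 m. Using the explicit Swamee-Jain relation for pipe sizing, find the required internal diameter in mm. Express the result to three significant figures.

Swamee-Jain (Type III): D = 0.66·[ε^1.25·(LQ²/(gh_f))^4.75 + ν·Q^9.4·(L/(gh_f))^5.2]^0.04
LQ²/(gh_f) = 0.4290; L/(gh_f) = 10.83
Term 1 = ε^1.25·(…)^4.75 = 9.88×10^-8; Term 2 = ν·Q^9.4·(…)^5.2 = 4.88×10^-8
D = 0.66·(9.88×10^-8 + 4.88×10^-8)^0.04 = 0.3518 m = 352 mm
Check: V = 2.05 m/s, Re = 9.11×10^5, f = 0.01459, h_f = 25.5 m ≈ 27.1 m ✓

D ≈ 352 mm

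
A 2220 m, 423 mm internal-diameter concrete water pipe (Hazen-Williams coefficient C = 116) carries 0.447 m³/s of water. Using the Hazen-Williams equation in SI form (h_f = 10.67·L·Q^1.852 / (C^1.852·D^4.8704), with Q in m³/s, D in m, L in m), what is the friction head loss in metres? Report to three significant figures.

h_f ≈ 52.9 m

h_f = 10.67·2220·0.447^1.852 / (116^1.852·0.423^4.8704) = 52.89 m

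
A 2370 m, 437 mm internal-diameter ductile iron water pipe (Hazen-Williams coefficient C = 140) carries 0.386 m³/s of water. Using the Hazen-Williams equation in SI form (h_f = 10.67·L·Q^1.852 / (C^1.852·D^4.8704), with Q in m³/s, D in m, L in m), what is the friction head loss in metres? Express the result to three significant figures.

h_f ≈ 25.9 m

h_f = 10.67·2370·0.386^1.852 / (140^1.852·0.437^4.8704) = 25.92 m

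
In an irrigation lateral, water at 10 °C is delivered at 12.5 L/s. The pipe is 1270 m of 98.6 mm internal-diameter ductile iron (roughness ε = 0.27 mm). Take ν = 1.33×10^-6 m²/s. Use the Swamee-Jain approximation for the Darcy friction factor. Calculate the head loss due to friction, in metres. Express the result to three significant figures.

h_f ≈ 47.3 m

V = 4Q/(πD²) = 4·0.0125/(π·0.0986²) = 1.637 m/s
Re = VD/ν = 1.637·0.0986/1.33×10^-6 = 1.21×10^5 → turbulent
ε/D = 0.27/98.6 = 0.00274
Swamee-Jain: f = 0.02689
h_f = f(L/D)V²/(2g) = 0.02689·(1270/0.0986)·1.637²/(2·9.81) = 47.30 m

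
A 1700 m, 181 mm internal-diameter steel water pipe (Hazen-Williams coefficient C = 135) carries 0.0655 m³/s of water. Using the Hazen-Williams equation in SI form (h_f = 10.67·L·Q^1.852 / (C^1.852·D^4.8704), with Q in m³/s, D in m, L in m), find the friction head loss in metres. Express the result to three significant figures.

h_f ≈ 54.5 m

h_f = 10.67·1700·0.0655^1.852 / (135^1.852·0.181^4.8704) = 54.49 m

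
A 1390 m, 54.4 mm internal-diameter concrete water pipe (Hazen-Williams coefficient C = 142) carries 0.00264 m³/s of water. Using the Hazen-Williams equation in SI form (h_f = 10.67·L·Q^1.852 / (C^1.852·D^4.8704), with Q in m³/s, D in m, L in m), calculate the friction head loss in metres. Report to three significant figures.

h_f = 10.67·1390·0.00264^1.852 / (142^1.852·0.0544^4.8704) = 36.99 m

h_f ≈ 37.0 m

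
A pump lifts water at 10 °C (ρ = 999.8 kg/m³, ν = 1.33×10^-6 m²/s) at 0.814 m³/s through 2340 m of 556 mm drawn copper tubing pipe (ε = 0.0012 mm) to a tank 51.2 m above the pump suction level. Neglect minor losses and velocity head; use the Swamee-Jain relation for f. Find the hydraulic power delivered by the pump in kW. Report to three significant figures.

P_hyd ≈ 621 kW

V = 4Q/(πD²) = 3.353 m/s; Re = 1.40×10^6; ε/D = 2.16×10^-6; f = 0.01104
h_f = f(L/D)V²/2g = 26.62 m
Total head H = z + h_f = 51.2 + 26.62 = 77.82 m
P_hyd = ρgQH = 999.8·9.81·0.814·77.82 = 621.3 kW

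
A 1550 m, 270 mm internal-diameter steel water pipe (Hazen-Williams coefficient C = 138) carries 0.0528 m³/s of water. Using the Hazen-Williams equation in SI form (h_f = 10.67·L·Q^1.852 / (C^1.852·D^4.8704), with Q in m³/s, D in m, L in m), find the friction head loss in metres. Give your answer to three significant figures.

h_f ≈ 4.56 m

h_f = 10.67·1550·0.0528^1.852 / (138^1.852·0.270^4.8704) = 4.563 m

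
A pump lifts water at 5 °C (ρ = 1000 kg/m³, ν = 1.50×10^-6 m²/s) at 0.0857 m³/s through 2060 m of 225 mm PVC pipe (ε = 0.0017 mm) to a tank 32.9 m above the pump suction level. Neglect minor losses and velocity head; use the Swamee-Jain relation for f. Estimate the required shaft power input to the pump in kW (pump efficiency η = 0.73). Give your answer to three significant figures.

V = 4Q/(πD²) = 2.155 m/s; Re = 3.23×10^5; ε/D = 7.56×10^-6; f = 0.01427
h_f = f(L/D)V²/2g = 30.93 m
Total head H = z + h_f = 32.9 + 30.93 = 63.83 m
P_hyd = ρgQH = 1000·9.81·0.0857·63.83 = 53.66 kW
P_shaft = P_hyd/η = 53.66/0.73 = 73.51 kW

P_shaft ≈ 73.5 kW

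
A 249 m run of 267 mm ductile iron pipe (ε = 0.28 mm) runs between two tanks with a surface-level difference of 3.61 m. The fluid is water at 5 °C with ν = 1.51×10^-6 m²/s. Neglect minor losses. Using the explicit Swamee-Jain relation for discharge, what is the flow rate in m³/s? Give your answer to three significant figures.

Swamee-Jain (Type II): Q = -0.965·√(gD⁵h_f/L)·ln[ε/(3.7D) + √(3.17ν²L/(gD³h_f))]
√(gD⁵h_f/L) = √(9.81·0.267⁵·3.61/249) = 0.01389
ε/(3.7D) = 2.83×10^-4; √(3.17ν²L/(gD³h_f)) = 5.17×10^-5
Q = -0.965·0.01389·ln(3.351×10^-4) = 0.1073 m³/s
Check: V = 1.92 m/s, Re = 3.39×10^5, f = 0.02084, h_f = 3.64 m ≈ 3.61 m ✓

Q ≈ 0.107 m³/s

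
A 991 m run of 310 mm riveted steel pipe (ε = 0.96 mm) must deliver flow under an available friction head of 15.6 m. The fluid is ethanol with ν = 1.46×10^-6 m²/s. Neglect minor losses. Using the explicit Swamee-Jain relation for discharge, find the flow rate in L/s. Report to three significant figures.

Swamee-Jain (Type II): Q = -0.965·√(gD⁵h_f/L)·ln[ε/(3.7D) + √(3.17ν²L/(gD³h_f))]
√(gD⁵h_f/L) = √(9.81·0.310⁵·15.6/991) = 0.02103
ε/(3.7D) = 8.37×10^-4; √(3.17ν²L/(gD³h_f)) = 3.83×10^-5
Q = -0.965·0.02103·ln(8.753×10^-4) = 0.1429 m³/s
Check: V = 1.89 m/s, Re = 4.02×10^5, f = 0.02685, h_f = 15.7 m ≈ 15.6 m ✓

Q ≈ 143 L/s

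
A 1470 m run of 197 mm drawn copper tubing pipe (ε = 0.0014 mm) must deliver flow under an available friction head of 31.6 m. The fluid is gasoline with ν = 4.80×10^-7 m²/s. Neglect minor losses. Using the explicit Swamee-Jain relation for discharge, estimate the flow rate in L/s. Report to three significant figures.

Swamee-Jain (Type II): Q = -0.965·√(gD⁵h_f/L)·ln[ε/(3.7D) + √(3.17ν²L/(gD³h_f))]
√(gD⁵h_f/L) = √(9.81·0.197⁵·31.6/1470) = 0.007910
ε/(3.7D) = 1.92×10^-6; √(3.17ν²L/(gD³h_f)) = 2.13×10^-5
Q = -0.965·0.007910·ln(2.320×10^-5) = 0.08146 m³/s
Check: V = 2.67 m/s, Re = 1.10×10^6, f = 0.01162, h_f = 31.6 m ≈ 31.6 m ✓

Q ≈ 81.5 L/s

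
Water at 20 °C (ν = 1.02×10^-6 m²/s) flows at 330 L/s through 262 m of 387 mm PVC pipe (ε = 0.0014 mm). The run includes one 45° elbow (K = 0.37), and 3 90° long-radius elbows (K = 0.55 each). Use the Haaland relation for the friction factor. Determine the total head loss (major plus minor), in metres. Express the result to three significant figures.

V = 4Q/(πD²) = 2.805 m/s; V²/2g = 0.4011 m
Re = 1.06×10^6, ε/D = 3.62×10^-6 → f = 0.01153 (Haaland)
Major: h_f = f(L/D)·V²/2g = 0.01153·677.0·0.4011 = 3.131 m
Minor: ΣK = 2.02; h_m = ΣK·V²/2g = 0.8103 m
Total H_L = 3.131 + 0.8103 = 3.941 m

H_L ≈ 3.94 m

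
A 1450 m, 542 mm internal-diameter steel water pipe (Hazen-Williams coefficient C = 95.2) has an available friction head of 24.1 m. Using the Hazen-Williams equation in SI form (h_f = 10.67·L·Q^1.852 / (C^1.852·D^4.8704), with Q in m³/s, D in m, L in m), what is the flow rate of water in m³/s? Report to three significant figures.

Q ≈ 0.580 m³/s

Rearranging: Q = [h_f·C^1.852·D^4.8704 / (10.67·L)]^(1/1.852)
Q = [24.1·95.2^1.852·0.542^4.8704 / (10.67·1450)]^0.540 = 0.5797 m³/s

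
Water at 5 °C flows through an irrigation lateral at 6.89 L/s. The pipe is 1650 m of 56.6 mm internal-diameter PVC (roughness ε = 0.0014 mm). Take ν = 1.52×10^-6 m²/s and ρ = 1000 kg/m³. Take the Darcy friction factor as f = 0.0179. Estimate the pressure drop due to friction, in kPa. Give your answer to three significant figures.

Δp ≈ 1960 kPa

V = 4Q/(πD²) = 4·0.00689/(π·0.0566²) = 2.738 m/s
h_f = f(L/D)V²/(2g) = 0.01790·(1650/0.0566)·2.738²/(2·9.81) = 199.4 m
Δp = ρg·h_f = 1000·9.81·199.4 = 1957 kPa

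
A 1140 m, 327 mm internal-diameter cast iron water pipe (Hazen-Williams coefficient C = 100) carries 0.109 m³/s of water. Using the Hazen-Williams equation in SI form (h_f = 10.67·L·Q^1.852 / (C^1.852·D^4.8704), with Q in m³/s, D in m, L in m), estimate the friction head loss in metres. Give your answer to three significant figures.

h_f = 10.67·1140·0.109^1.852 / (100^1.852·0.327^4.8704) = 9.178 m

h_f ≈ 9.18 m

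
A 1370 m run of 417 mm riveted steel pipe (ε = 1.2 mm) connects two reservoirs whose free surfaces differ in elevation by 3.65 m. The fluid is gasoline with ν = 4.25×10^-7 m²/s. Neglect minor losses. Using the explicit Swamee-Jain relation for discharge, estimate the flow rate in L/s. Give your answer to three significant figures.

Q ≈ 125 L/s

Swamee-Jain (Type II): Q = -0.965·√(gD⁵h_f/L)·ln[ε/(3.7D) + √(3.17ν²L/(gD³h_f))]
√(gD⁵h_f/L) = √(9.81·0.417⁵·3.65/1370) = 0.01815
ε/(3.7D) = 7.78×10^-4; √(3.17ν²L/(gD³h_f)) = 1.74×10^-5
Q = -0.965·0.01815·ln(7.951×10^-4) = 0.1250 m³/s
Check: V = 0.915 m/s, Re = 8.98×10^5, f = 0.02609, h_f = 3.66 m ≈ 3.65 m ✓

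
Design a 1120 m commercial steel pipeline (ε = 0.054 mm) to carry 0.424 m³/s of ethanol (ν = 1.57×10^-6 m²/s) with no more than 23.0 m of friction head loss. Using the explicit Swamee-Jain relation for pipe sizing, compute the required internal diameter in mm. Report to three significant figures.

Swamee-Jain (Type III): D = 0.66·[ε^1.25·(LQ²/(gh_f))^4.75 + ν·Q^9.4·(L/(gh_f))^5.2]^0.04
LQ²/(gh_f) = 0.8924; L/(gh_f) = 4.964
Term 1 = ε^1.25·(…)^4.75 = 2.70×10^-6; Term 2 = ν·Q^9.4·(…)^5.2 = 2.05×10^-6
D = 0.66·(2.70×10^-6 + 2.05×10^-6)^0.04 = 0.4042 m = 404 mm
Check: V = 3.30 m/s, Re = 8.51×10^5, f = 0.01415, h_f = 21.8 m ≈ 23.0 m ✓

D ≈ 404 mm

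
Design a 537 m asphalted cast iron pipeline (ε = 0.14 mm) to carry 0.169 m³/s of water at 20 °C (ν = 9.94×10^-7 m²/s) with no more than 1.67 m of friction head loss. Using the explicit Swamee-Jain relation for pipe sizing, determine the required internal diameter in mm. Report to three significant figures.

D ≈ 424 mm

Swamee-Jain (Type III): D = 0.66·[ε^1.25·(LQ²/(gh_f))^4.75 + ν·Q^9.4·(L/(gh_f))^5.2]^0.04
LQ²/(gh_f) = 0.9362; L/(gh_f) = 32.78
Term 1 = ε^1.25·(…)^4.75 = 1.11×10^-5; Term 2 = ν·Q^9.4·(…)^5.2 = 4.17×10^-6
D = 0.66·(1.11×10^-5 + 4.17×10^-6)^0.04 = 0.4236 m = 424 mm
Check: V = 1.20 m/s, Re = 5.11×10^5, f = 0.01659, h_f = 1.54 m ≈ 1.67 m ✓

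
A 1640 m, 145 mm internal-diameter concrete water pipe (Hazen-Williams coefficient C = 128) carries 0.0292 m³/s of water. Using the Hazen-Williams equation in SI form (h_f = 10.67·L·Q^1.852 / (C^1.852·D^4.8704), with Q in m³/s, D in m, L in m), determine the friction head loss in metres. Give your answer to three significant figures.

h_f ≈ 38.3 m

h_f = 10.67·1640·0.0292^1.852 / (128^1.852·0.145^4.8704) = 38.27 m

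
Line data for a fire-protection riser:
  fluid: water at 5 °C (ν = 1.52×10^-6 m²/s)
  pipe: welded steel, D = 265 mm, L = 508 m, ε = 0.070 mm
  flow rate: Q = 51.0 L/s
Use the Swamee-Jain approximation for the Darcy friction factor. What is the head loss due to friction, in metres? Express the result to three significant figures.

V = 4Q/(πD²) = 4·0.0510/(π·0.265²) = 0.9247 m/s
Re = VD/ν = 0.9247·0.265/1.52×10^-6 = 1.61×10^5 → turbulent
ε/D = 0.070/265 = 2.64×10^-4
Swamee-Jain: f = 0.01804
h_f = f(L/D)V²/(2g) = 0.01804·(508/0.265)·0.9247²/(2·9.81) = 1.507 m

h_f ≈ 1.51 m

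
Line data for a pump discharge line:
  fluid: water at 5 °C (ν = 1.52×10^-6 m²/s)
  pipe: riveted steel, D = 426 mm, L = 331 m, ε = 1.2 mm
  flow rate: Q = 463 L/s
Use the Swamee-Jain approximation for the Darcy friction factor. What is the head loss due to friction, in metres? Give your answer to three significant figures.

V = 4Q/(πD²) = 4·0.463/(π·0.426²) = 3.248 m/s
Re = VD/ν = 3.248·0.426/1.52×10^-6 = 9.10×10^5 → turbulent
ε/D = 1.2/426 = 0.00282
Swamee-Jain: f = 0.02594
h_f = f(L/D)V²/(2g) = 0.02594·(331/0.426)·3.248²/(2·9.81) = 10.84 m

h_f ≈ 10.8 m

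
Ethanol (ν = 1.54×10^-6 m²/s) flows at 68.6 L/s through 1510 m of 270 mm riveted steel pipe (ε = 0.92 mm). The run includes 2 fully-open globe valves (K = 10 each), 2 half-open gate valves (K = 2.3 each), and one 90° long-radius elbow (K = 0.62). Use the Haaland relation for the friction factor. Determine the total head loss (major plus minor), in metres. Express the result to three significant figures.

H_L ≈ 13.2 m

V = 4Q/(πD²) = 1.198 m/s; V²/2g = 0.07317 m
Re = 2.10×10^5, ε/D = 0.00341 → f = 0.02771 (Haaland)
Major: h_f = f(L/D)·V²/2g = 0.02771·5593·0.07317 = 11.34 m
Minor: ΣK = 25.2; h_m = ΣK·V²/2g = 1.845 m
Total H_L = 11.34 + 1.845 = 13.18 m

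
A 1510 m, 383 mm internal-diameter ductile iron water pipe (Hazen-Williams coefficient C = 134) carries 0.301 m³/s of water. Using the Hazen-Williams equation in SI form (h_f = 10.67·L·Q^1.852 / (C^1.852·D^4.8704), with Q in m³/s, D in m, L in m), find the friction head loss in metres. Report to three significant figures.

h_f = 10.67·1510·0.301^1.852 / (134^1.852·0.383^4.8704) = 21.48 m

h_f ≈ 21.5 m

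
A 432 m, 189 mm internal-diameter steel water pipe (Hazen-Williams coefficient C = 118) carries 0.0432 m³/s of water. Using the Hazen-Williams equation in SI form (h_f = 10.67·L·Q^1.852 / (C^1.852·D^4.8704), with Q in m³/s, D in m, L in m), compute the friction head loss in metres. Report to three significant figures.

h_f ≈ 6.66 m

h_f = 10.67·432·0.0432^1.852 / (118^1.852·0.189^4.8704) = 6.658 m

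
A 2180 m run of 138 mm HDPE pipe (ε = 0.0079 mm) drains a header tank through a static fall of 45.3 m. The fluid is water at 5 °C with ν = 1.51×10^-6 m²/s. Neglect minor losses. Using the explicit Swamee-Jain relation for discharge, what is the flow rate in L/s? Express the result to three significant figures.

Q ≈ 27.5 L/s

Swamee-Jain (Type II): Q = -0.965·√(gD⁵h_f/L)·ln[ε/(3.7D) + √(3.17ν²L/(gD³h_f))]
√(gD⁵h_f/L) = √(9.81·0.138⁵·45.3/2180) = 0.003194
ε/(3.7D) = 1.55×10^-5; √(3.17ν²L/(gD³h_f)) = 1.16×10^-4
Q = -0.965·0.003194·ln(1.316×10^-4) = 0.02754 m³/s
Check: V = 1.84 m/s, Re = 1.68×10^5, f = 0.01653, h_f = 45.1 m ≈ 45.3 m ✓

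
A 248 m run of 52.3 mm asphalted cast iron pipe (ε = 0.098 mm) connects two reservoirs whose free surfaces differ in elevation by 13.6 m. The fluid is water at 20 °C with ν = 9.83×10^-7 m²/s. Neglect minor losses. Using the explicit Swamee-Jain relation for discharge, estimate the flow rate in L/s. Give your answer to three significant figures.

Swamee-Jain (Type II): Q = -0.965·√(gD⁵h_f/L)·ln[ε/(3.7D) + √(3.17ν²L/(gD³h_f))]
√(gD⁵h_f/L) = √(9.81·0.0523⁵·13.6/248) = 4.588×10^-4
ε/(3.7D) = 5.06×10^-4; √(3.17ν²L/(gD³h_f)) = 2.00×10^-4
Q = -0.965·4.588×10^-4·ln(7.059×10^-4) = 0.003213 m³/s
Check: V = 1.50 m/s, Re = 7.96×10^4, f = 0.02540, h_f = 13.7 m ≈ 13.6 m ✓

Q ≈ 3.21 L/s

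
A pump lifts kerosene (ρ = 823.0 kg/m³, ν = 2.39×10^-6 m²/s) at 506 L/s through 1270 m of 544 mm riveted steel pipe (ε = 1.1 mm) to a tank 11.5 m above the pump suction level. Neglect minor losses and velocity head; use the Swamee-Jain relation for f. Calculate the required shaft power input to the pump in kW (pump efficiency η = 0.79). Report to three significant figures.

P_shaft ≈ 129 kW

V = 4Q/(πD²) = 2.177 m/s; Re = 4.96×10^5; ε/D = 0.00202; f = 0.02397
h_f = f(L/D)V²/2g = 13.52 m
Total head H = z + h_f = 11.5 + 13.52 = 25.02 m
P_hyd = ρgQH = 823.0·9.81·0.506·25.02 = 102.2 kW
P_shaft = P_hyd/η = 102.2/0.79 = 129.4 kW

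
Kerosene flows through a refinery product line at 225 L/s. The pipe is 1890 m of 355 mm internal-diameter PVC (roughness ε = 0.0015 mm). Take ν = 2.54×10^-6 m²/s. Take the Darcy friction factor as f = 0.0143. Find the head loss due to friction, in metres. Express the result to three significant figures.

h_f ≈ 20.1 m

V = 4Q/(πD²) = 4·0.225/(π·0.355²) = 2.273 m/s
h_f = f(L/D)V²/(2g) = 0.01430·(1890/0.355)·2.273²/(2·9.81) = 20.05 m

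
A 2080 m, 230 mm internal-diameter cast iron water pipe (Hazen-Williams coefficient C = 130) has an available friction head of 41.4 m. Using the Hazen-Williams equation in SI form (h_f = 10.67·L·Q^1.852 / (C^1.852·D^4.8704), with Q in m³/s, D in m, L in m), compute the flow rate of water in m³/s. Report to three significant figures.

Q ≈ 0.0916 m³/s

Rearranging: Q = [h_f·C^1.852·D^4.8704 / (10.67·L)]^(1/1.852)
Q = [41.4·130^1.852·0.230^4.8704 / (10.67·2080)]^0.540 = 0.09157 m³/s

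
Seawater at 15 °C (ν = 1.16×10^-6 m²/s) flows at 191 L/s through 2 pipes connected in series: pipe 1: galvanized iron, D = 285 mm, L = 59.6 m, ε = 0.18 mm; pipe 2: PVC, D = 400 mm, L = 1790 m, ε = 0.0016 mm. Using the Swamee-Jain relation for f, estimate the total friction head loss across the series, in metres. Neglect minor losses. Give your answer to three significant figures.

Pipe 1: V = 2.994 m/s, Re = 7.36×10^5, ε/D = 6.32×10^-4, f = 0.01829, h_1 = f(L/D)V²/2g = 1.747 m
Pipe 2: V = 1.520 m/s, Re = 5.24×10^5, ε/D = 4.00×10^-6, f = 0.01305, h_2 = f(L/D)V²/2g = 6.875 m
Series → Q common, losses add: H = Σh = 8.623 m

H ≈ 8.62 m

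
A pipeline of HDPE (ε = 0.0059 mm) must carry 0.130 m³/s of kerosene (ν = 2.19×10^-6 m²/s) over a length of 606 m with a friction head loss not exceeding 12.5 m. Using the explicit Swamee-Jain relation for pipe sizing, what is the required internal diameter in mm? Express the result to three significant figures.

Swamee-Jain (Type III): D = 0.66·[ε^1.25·(LQ²/(gh_f))^4.75 + ν·Q^9.4·(L/(gh_f))^5.2]^0.04
LQ²/(gh_f) = 0.08352; L/(gh_f) = 4.942
Term 1 = ε^1.25·(…)^4.75 = 2.20×10^-12; Term 2 = ν·Q^9.4·(…)^5.2 = 4.17×10^-11
D = 0.66·(2.20×10^-12 + 4.17×10^-11)^0.04 = 0.2542 m = 254 mm
Check: V = 2.56 m/s, Re = 2.97×10^5, f = 0.01467, h_f = 11.7 m ≈ 12.5 m ✓

D ≈ 254 mm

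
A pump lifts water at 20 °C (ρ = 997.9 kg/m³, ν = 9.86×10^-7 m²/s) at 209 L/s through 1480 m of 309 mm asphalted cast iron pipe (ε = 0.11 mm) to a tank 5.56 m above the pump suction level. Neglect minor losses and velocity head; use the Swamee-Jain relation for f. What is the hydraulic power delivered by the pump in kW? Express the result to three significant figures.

V = 4Q/(πD²) = 2.787 m/s; Re = 8.73×10^5; ε/D = 3.56×10^-4; f = 0.01632
h_f = f(L/D)V²/2g = 30.95 m
Total head H = z + h_f = 5.56 + 30.95 = 36.51 m
P_hyd = ρgQH = 997.9·9.81·0.209·36.51 = 74.70 kW

P_hyd ≈ 74.7 kW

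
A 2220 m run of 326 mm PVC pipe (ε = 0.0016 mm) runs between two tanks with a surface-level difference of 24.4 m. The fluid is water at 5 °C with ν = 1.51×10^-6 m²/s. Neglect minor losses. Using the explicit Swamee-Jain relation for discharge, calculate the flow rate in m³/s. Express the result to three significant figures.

Swamee-Jain (Type II): Q = -0.965·√(gD⁵h_f/L)·ln[ε/(3.7D) + √(3.17ν²L/(gD³h_f))]
√(gD⁵h_f/L) = √(9.81·0.326⁵·24.4/2220) = 0.01992
ε/(3.7D) = 1.33×10^-6; √(3.17ν²L/(gD³h_f)) = 4.40×10^-5
Q = -0.965·0.01992·ln(4.531×10^-5) = 0.1923 m³/s
Check: V = 2.30 m/s, Re = 4.97×10^5, f = 0.01318, h_f = 24.3 m ≈ 24.4 m ✓

Q ≈ 0.192 m³/s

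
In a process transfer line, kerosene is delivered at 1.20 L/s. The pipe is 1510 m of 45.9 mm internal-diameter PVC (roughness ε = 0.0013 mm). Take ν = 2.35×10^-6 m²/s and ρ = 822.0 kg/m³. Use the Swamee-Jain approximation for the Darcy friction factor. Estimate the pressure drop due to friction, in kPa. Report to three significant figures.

Δp ≈ 201 kPa

V = 4Q/(πD²) = 4·0.00120/(π·0.0459²) = 0.7252 m/s
Re = VD/ν = 0.7252·0.0459/2.35×10^-6 = 1.42×10^4 → turbulent
ε/D = 0.0013/45.9 = 2.83×10^-5
Swamee-Jain: f = 0.02826
h_f = f(L/D)V²/(2g) = 0.02826·(1510/0.0459)·0.7252²/(2·9.81) = 24.93 m
Δp = ρg·h_f = 822.0·9.81·24.93 = 201.0 kPa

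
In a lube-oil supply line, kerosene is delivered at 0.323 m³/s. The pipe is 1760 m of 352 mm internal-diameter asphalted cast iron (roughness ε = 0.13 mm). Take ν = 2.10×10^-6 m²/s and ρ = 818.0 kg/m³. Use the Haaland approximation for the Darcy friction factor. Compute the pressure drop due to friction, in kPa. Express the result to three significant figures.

Δp ≈ 374 kPa

V = 4Q/(πD²) = 4·0.323/(π·0.352²) = 3.319 m/s
Re = VD/ν = 3.319·0.352/2.10×10^-6 = 5.56×10^5 → turbulent
ε/D = 0.13/352 = 3.69×10^-4
Haaland: f = 0.01659
h_f = f(L/D)V²/(2g) = 0.01659·(1760/0.352)·3.319²/(2·9.81) = 46.58 m
Δp = ρg·h_f = 818.0·9.81·46.58 = 373.8 kPa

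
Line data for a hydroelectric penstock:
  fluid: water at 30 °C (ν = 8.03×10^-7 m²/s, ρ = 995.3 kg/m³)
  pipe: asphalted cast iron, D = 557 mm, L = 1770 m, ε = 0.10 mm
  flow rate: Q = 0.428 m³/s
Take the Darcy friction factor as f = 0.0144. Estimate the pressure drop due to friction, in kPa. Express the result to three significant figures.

V = 4Q/(πD²) = 4·0.428/(π·0.557²) = 1.756 m/s
h_f = f(L/D)V²/(2g) = 0.01440·(1770/0.557)·1.756²/(2·9.81) = 7.196 m
Δp = ρg·h_f = 995.3·9.81·7.196 = 70.26 kPa

Δp ≈ 70.3 kPa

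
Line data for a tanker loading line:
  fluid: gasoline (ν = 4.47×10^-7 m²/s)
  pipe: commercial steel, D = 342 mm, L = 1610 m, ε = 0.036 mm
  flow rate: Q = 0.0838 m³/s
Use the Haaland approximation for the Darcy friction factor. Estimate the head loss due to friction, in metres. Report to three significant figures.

V = 4Q/(πD²) = 4·0.0838/(π·0.342²) = 0.9122 m/s
Re = VD/ν = 0.9122·0.342/4.47×10^-7 = 6.98×10^5 → turbulent
ε/D = 0.036/342 = 1.05×10^-4
Haaland: f = 0.01383
h_f = f(L/D)V²/(2g) = 0.01383·(1610/0.342)·0.9122²/(2·9.81) = 2.762 m

h_f ≈ 2.76 m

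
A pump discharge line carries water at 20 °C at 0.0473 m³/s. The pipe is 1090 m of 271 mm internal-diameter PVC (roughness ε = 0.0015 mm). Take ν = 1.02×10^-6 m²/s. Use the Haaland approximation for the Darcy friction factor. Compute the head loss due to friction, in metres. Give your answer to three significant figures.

V = 4Q/(πD²) = 4·0.0473/(π·0.271²) = 0.8200 m/s
Re = VD/ν = 0.8200·0.271/1.02×10^-6 = 2.18×10^5 → turbulent
ε/D = 0.0015/271 = 5.54×10^-6
Haaland: f = 0.01528
h_f = f(L/D)V²/(2g) = 0.01528·(1090/0.271)·0.8200²/(2·9.81) = 2.106 m

h_f ≈ 2.11 m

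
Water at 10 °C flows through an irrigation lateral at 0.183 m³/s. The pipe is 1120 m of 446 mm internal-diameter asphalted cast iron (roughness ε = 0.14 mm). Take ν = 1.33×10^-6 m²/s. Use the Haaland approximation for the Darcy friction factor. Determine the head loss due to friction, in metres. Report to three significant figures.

h_f ≈ 2.90 m

V = 4Q/(πD²) = 4·0.183/(π·0.446²) = 1.171 m/s
Re = VD/ν = 1.171·0.446/1.33×10^-6 = 3.93×10^5 → turbulent
ε/D = 0.14/446 = 3.14×10^-4
Haaland: f = 0.01653
h_f = f(L/D)V²/(2g) = 0.01653·(1120/0.446)·1.171²/(2·9.81) = 2.904 m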